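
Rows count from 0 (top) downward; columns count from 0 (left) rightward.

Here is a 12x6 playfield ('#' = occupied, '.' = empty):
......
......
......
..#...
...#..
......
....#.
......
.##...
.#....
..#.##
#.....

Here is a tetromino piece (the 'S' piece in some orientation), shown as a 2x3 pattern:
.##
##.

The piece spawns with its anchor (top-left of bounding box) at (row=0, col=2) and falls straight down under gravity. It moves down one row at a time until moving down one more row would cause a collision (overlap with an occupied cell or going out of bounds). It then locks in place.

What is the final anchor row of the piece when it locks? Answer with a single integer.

Spawn at (row=0, col=2). Try each row:
  row 0: fits
  row 1: fits
  row 2: blocked -> lock at row 1

Answer: 1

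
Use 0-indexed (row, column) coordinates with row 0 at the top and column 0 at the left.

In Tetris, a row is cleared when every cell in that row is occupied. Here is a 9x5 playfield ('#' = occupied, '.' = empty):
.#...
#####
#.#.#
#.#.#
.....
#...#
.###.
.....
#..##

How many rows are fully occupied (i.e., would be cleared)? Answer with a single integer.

Check each row:
  row 0: 4 empty cells -> not full
  row 1: 0 empty cells -> FULL (clear)
  row 2: 2 empty cells -> not full
  row 3: 2 empty cells -> not full
  row 4: 5 empty cells -> not full
  row 5: 3 empty cells -> not full
  row 6: 2 empty cells -> not full
  row 7: 5 empty cells -> not full
  row 8: 2 empty cells -> not full
Total rows cleared: 1

Answer: 1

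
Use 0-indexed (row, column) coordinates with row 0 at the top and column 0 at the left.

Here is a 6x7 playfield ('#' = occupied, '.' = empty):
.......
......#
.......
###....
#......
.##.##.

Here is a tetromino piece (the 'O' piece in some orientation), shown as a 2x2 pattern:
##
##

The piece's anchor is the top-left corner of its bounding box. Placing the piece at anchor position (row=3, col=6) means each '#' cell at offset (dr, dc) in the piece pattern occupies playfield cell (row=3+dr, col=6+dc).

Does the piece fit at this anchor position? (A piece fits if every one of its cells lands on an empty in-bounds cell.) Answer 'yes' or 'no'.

Answer: no

Derivation:
Check each piece cell at anchor (3, 6):
  offset (0,0) -> (3,6): empty -> OK
  offset (0,1) -> (3,7): out of bounds -> FAIL
  offset (1,0) -> (4,6): empty -> OK
  offset (1,1) -> (4,7): out of bounds -> FAIL
All cells valid: no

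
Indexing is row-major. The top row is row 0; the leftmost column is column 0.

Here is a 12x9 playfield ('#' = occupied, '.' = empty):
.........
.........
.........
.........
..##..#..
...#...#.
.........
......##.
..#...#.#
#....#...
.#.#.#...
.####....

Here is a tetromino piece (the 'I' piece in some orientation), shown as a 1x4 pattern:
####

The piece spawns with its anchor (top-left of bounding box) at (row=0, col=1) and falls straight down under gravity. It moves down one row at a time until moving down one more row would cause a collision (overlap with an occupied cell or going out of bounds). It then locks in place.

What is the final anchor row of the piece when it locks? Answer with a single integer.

Spawn at (row=0, col=1). Try each row:
  row 0: fits
  row 1: fits
  row 2: fits
  row 3: fits
  row 4: blocked -> lock at row 3

Answer: 3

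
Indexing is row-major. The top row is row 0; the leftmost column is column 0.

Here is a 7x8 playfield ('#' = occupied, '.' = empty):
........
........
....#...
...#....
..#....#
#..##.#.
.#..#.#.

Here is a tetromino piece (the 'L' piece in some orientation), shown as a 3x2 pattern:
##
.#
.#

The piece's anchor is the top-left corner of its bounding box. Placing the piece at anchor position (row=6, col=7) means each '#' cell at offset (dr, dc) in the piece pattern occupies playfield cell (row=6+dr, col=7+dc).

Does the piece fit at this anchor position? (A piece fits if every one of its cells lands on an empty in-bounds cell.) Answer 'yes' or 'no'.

Check each piece cell at anchor (6, 7):
  offset (0,0) -> (6,7): empty -> OK
  offset (0,1) -> (6,8): out of bounds -> FAIL
  offset (1,1) -> (7,8): out of bounds -> FAIL
  offset (2,1) -> (8,8): out of bounds -> FAIL
All cells valid: no

Answer: no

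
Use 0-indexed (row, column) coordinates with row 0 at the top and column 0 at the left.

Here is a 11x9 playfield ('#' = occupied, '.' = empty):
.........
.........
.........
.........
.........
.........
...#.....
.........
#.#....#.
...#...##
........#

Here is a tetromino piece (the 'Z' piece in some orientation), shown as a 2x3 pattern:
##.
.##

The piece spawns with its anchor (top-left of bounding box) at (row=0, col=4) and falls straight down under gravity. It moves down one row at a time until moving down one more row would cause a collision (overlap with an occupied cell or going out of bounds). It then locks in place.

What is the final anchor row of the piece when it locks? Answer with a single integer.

Spawn at (row=0, col=4). Try each row:
  row 0: fits
  row 1: fits
  row 2: fits
  row 3: fits
  row 4: fits
  row 5: fits
  row 6: fits
  row 7: fits
  row 8: fits
  row 9: fits
  row 10: blocked -> lock at row 9

Answer: 9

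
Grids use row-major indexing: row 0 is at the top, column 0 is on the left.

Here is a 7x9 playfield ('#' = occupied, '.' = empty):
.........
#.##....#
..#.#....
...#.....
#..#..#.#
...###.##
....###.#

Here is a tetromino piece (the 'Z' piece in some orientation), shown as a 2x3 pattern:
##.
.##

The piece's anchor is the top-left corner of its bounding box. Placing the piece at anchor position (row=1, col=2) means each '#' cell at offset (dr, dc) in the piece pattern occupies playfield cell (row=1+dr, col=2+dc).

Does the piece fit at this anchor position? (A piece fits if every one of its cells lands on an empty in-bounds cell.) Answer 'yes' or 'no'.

Check each piece cell at anchor (1, 2):
  offset (0,0) -> (1,2): occupied ('#') -> FAIL
  offset (0,1) -> (1,3): occupied ('#') -> FAIL
  offset (1,1) -> (2,3): empty -> OK
  offset (1,2) -> (2,4): occupied ('#') -> FAIL
All cells valid: no

Answer: no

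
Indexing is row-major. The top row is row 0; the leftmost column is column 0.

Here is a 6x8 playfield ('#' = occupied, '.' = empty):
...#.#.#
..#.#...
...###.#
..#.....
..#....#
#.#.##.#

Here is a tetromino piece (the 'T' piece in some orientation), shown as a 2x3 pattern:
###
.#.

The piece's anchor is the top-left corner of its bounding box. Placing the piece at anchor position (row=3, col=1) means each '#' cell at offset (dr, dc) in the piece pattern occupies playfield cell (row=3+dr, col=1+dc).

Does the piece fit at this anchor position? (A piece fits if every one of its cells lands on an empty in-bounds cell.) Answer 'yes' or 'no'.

Check each piece cell at anchor (3, 1):
  offset (0,0) -> (3,1): empty -> OK
  offset (0,1) -> (3,2): occupied ('#') -> FAIL
  offset (0,2) -> (3,3): empty -> OK
  offset (1,1) -> (4,2): occupied ('#') -> FAIL
All cells valid: no

Answer: no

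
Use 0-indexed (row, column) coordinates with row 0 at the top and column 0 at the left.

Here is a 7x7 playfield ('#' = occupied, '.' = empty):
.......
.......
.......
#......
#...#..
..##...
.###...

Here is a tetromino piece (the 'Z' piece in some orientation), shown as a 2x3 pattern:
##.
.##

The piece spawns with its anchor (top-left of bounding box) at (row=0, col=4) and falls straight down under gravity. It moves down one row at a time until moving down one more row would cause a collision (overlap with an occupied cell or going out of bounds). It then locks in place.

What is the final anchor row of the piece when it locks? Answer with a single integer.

Spawn at (row=0, col=4). Try each row:
  row 0: fits
  row 1: fits
  row 2: fits
  row 3: fits
  row 4: blocked -> lock at row 3

Answer: 3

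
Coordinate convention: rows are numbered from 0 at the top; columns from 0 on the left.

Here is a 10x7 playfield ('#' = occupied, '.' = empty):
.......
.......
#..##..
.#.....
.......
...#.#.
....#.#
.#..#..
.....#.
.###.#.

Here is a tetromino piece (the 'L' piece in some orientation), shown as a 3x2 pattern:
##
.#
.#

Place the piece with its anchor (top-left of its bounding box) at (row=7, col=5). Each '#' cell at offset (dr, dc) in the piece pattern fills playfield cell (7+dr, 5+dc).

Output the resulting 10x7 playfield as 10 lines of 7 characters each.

Fill (7+0,5+0) = (7,5)
Fill (7+0,5+1) = (7,6)
Fill (7+1,5+1) = (8,6)
Fill (7+2,5+1) = (9,6)

Answer: .......
.......
#..##..
.#.....
.......
...#.#.
....#.#
.#..###
.....##
.###.##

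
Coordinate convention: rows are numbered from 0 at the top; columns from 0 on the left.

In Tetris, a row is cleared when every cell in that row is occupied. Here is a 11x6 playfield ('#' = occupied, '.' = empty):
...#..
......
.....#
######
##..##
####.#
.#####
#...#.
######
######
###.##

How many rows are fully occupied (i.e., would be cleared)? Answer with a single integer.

Check each row:
  row 0: 5 empty cells -> not full
  row 1: 6 empty cells -> not full
  row 2: 5 empty cells -> not full
  row 3: 0 empty cells -> FULL (clear)
  row 4: 2 empty cells -> not full
  row 5: 1 empty cell -> not full
  row 6: 1 empty cell -> not full
  row 7: 4 empty cells -> not full
  row 8: 0 empty cells -> FULL (clear)
  row 9: 0 empty cells -> FULL (clear)
  row 10: 1 empty cell -> not full
Total rows cleared: 3

Answer: 3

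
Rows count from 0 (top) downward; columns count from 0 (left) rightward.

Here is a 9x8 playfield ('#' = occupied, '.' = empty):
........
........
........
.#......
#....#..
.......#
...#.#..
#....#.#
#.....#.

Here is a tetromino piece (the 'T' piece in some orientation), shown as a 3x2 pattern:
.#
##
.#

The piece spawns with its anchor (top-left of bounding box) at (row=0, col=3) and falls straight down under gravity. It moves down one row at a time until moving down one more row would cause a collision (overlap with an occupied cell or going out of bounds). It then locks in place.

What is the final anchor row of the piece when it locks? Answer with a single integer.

Spawn at (row=0, col=3). Try each row:
  row 0: fits
  row 1: fits
  row 2: fits
  row 3: fits
  row 4: fits
  row 5: blocked -> lock at row 4

Answer: 4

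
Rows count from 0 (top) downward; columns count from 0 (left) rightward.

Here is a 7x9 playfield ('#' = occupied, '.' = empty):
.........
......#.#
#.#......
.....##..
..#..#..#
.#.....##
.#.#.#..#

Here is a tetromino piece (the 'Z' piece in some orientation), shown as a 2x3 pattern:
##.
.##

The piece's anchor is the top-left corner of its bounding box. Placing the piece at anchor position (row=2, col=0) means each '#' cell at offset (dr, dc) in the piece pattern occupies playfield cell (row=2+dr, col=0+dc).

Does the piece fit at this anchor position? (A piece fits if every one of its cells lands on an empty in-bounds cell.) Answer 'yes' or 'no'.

Answer: no

Derivation:
Check each piece cell at anchor (2, 0):
  offset (0,0) -> (2,0): occupied ('#') -> FAIL
  offset (0,1) -> (2,1): empty -> OK
  offset (1,1) -> (3,1): empty -> OK
  offset (1,2) -> (3,2): empty -> OK
All cells valid: no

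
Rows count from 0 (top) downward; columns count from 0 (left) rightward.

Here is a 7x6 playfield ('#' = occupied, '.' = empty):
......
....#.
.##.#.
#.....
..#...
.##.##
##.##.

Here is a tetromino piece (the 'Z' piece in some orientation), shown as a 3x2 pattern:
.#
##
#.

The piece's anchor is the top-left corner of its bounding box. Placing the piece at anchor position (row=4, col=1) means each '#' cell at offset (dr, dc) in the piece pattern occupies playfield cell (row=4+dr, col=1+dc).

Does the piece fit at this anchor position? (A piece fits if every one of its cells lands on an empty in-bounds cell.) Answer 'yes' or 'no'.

Check each piece cell at anchor (4, 1):
  offset (0,1) -> (4,2): occupied ('#') -> FAIL
  offset (1,0) -> (5,1): occupied ('#') -> FAIL
  offset (1,1) -> (5,2): occupied ('#') -> FAIL
  offset (2,0) -> (6,1): occupied ('#') -> FAIL
All cells valid: no

Answer: no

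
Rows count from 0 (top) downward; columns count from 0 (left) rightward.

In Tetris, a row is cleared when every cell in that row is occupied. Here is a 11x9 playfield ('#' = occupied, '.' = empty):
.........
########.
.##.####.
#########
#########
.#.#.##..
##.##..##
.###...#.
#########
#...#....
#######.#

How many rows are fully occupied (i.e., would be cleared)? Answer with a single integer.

Check each row:
  row 0: 9 empty cells -> not full
  row 1: 1 empty cell -> not full
  row 2: 3 empty cells -> not full
  row 3: 0 empty cells -> FULL (clear)
  row 4: 0 empty cells -> FULL (clear)
  row 5: 5 empty cells -> not full
  row 6: 3 empty cells -> not full
  row 7: 5 empty cells -> not full
  row 8: 0 empty cells -> FULL (clear)
  row 9: 7 empty cells -> not full
  row 10: 1 empty cell -> not full
Total rows cleared: 3

Answer: 3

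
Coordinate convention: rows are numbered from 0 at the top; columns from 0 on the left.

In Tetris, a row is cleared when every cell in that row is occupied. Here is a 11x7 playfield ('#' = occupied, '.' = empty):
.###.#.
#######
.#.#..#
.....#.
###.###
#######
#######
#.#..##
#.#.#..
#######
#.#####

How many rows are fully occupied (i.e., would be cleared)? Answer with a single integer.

Check each row:
  row 0: 3 empty cells -> not full
  row 1: 0 empty cells -> FULL (clear)
  row 2: 4 empty cells -> not full
  row 3: 6 empty cells -> not full
  row 4: 1 empty cell -> not full
  row 5: 0 empty cells -> FULL (clear)
  row 6: 0 empty cells -> FULL (clear)
  row 7: 3 empty cells -> not full
  row 8: 4 empty cells -> not full
  row 9: 0 empty cells -> FULL (clear)
  row 10: 1 empty cell -> not full
Total rows cleared: 4

Answer: 4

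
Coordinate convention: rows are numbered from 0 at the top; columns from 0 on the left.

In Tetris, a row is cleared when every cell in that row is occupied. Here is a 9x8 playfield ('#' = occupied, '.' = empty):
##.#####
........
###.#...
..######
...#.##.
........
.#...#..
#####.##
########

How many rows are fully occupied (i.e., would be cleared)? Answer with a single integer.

Answer: 1

Derivation:
Check each row:
  row 0: 1 empty cell -> not full
  row 1: 8 empty cells -> not full
  row 2: 4 empty cells -> not full
  row 3: 2 empty cells -> not full
  row 4: 5 empty cells -> not full
  row 5: 8 empty cells -> not full
  row 6: 6 empty cells -> not full
  row 7: 1 empty cell -> not full
  row 8: 0 empty cells -> FULL (clear)
Total rows cleared: 1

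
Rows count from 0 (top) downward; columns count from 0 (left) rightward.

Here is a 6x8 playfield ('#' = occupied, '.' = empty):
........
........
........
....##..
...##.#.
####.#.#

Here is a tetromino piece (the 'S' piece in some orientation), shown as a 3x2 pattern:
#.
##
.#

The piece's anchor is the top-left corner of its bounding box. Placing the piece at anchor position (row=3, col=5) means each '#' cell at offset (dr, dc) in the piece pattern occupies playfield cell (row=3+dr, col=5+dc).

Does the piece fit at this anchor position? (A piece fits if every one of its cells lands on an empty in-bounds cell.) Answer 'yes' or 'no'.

Answer: no

Derivation:
Check each piece cell at anchor (3, 5):
  offset (0,0) -> (3,5): occupied ('#') -> FAIL
  offset (1,0) -> (4,5): empty -> OK
  offset (1,1) -> (4,6): occupied ('#') -> FAIL
  offset (2,1) -> (5,6): empty -> OK
All cells valid: no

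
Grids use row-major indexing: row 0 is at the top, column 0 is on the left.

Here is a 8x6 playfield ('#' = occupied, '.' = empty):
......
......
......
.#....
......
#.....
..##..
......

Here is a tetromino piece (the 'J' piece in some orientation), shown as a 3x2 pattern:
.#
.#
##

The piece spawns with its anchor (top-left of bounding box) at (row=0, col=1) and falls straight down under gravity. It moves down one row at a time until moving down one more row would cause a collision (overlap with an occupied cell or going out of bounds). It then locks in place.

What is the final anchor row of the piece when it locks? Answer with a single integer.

Answer: 0

Derivation:
Spawn at (row=0, col=1). Try each row:
  row 0: fits
  row 1: blocked -> lock at row 0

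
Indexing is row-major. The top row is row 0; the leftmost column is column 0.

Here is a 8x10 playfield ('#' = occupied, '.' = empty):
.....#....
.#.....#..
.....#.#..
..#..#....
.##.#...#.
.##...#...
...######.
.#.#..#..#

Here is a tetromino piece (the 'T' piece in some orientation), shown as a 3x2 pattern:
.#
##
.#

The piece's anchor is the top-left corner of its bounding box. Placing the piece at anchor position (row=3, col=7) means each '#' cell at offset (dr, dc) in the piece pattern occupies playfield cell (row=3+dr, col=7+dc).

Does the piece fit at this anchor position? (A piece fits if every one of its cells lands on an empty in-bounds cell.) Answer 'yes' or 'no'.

Answer: no

Derivation:
Check each piece cell at anchor (3, 7):
  offset (0,1) -> (3,8): empty -> OK
  offset (1,0) -> (4,7): empty -> OK
  offset (1,1) -> (4,8): occupied ('#') -> FAIL
  offset (2,1) -> (5,8): empty -> OK
All cells valid: no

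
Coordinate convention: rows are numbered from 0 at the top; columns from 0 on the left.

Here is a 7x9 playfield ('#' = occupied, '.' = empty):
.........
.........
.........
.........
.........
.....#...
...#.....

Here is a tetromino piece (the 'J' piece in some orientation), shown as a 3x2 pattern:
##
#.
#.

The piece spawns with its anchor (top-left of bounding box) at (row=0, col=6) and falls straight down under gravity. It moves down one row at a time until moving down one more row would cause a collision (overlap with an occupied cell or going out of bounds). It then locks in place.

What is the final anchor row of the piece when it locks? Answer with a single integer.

Answer: 4

Derivation:
Spawn at (row=0, col=6). Try each row:
  row 0: fits
  row 1: fits
  row 2: fits
  row 3: fits
  row 4: fits
  row 5: blocked -> lock at row 4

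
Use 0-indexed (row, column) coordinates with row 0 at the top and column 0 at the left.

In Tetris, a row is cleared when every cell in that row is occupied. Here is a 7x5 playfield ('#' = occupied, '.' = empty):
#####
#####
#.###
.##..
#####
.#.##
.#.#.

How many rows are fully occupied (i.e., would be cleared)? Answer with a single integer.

Check each row:
  row 0: 0 empty cells -> FULL (clear)
  row 1: 0 empty cells -> FULL (clear)
  row 2: 1 empty cell -> not full
  row 3: 3 empty cells -> not full
  row 4: 0 empty cells -> FULL (clear)
  row 5: 2 empty cells -> not full
  row 6: 3 empty cells -> not full
Total rows cleared: 3

Answer: 3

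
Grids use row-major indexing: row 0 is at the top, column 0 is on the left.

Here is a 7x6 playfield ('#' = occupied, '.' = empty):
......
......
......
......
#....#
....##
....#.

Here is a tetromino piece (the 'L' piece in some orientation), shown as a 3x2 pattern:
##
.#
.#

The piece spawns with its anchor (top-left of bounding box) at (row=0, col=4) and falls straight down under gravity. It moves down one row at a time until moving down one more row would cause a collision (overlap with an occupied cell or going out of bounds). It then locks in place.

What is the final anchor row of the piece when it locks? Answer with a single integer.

Answer: 1

Derivation:
Spawn at (row=0, col=4). Try each row:
  row 0: fits
  row 1: fits
  row 2: blocked -> lock at row 1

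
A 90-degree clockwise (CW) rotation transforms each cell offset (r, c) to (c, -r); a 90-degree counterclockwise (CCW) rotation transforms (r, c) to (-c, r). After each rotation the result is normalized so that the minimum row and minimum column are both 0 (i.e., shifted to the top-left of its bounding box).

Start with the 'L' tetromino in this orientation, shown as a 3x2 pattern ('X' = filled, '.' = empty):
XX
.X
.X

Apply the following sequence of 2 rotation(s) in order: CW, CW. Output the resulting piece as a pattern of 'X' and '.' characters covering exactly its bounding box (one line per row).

Start:
XX
.X
.X
After rotation 1 (CW):
..X
XXX
After rotation 2 (CW):
X.
X.
XX

Answer: X.
X.
XX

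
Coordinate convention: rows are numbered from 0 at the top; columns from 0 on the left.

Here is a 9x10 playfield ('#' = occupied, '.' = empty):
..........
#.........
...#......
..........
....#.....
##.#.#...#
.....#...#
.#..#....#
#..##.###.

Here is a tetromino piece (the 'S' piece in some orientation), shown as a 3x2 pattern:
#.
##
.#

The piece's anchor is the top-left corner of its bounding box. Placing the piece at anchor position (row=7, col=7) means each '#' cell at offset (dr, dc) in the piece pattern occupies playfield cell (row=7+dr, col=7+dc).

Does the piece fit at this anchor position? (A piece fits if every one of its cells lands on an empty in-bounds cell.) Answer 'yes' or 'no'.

Check each piece cell at anchor (7, 7):
  offset (0,0) -> (7,7): empty -> OK
  offset (1,0) -> (8,7): occupied ('#') -> FAIL
  offset (1,1) -> (8,8): occupied ('#') -> FAIL
  offset (2,1) -> (9,8): out of bounds -> FAIL
All cells valid: no

Answer: no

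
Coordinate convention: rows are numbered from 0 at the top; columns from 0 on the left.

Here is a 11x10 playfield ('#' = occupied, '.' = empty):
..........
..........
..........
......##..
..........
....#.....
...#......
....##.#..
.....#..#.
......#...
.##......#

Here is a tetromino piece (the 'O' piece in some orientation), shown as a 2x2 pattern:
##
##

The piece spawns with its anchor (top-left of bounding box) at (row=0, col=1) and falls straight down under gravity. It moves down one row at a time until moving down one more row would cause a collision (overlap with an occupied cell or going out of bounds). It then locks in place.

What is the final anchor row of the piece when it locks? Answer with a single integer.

Answer: 8

Derivation:
Spawn at (row=0, col=1). Try each row:
  row 0: fits
  row 1: fits
  row 2: fits
  row 3: fits
  row 4: fits
  row 5: fits
  row 6: fits
  row 7: fits
  row 8: fits
  row 9: blocked -> lock at row 8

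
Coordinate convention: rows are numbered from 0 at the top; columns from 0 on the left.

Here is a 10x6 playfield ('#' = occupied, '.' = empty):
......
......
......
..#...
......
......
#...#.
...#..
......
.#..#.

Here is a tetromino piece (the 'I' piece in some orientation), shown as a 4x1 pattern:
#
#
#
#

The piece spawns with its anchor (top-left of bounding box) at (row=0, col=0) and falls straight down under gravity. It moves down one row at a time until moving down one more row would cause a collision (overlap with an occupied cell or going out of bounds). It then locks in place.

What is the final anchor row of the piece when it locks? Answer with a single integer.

Spawn at (row=0, col=0). Try each row:
  row 0: fits
  row 1: fits
  row 2: fits
  row 3: blocked -> lock at row 2

Answer: 2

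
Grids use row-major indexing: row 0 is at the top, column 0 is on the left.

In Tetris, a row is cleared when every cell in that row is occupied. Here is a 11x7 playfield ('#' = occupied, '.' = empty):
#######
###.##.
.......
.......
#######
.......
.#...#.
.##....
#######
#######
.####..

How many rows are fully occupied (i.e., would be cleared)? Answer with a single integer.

Answer: 4

Derivation:
Check each row:
  row 0: 0 empty cells -> FULL (clear)
  row 1: 2 empty cells -> not full
  row 2: 7 empty cells -> not full
  row 3: 7 empty cells -> not full
  row 4: 0 empty cells -> FULL (clear)
  row 5: 7 empty cells -> not full
  row 6: 5 empty cells -> not full
  row 7: 5 empty cells -> not full
  row 8: 0 empty cells -> FULL (clear)
  row 9: 0 empty cells -> FULL (clear)
  row 10: 3 empty cells -> not full
Total rows cleared: 4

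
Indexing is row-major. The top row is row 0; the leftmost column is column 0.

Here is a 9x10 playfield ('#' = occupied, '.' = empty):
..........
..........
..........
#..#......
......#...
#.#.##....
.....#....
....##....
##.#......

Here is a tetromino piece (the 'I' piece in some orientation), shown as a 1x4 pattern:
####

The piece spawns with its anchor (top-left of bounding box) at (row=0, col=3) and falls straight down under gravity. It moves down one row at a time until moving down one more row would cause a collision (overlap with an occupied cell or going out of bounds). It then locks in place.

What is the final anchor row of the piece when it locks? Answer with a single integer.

Answer: 2

Derivation:
Spawn at (row=0, col=3). Try each row:
  row 0: fits
  row 1: fits
  row 2: fits
  row 3: blocked -> lock at row 2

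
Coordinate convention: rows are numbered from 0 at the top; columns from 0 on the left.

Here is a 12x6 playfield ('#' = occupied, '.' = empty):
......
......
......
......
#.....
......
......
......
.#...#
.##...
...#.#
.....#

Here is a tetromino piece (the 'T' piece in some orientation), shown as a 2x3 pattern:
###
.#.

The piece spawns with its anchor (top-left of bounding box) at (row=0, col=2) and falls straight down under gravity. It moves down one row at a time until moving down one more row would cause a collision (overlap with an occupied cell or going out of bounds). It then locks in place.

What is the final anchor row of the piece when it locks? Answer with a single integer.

Answer: 8

Derivation:
Spawn at (row=0, col=2). Try each row:
  row 0: fits
  row 1: fits
  row 2: fits
  row 3: fits
  row 4: fits
  row 5: fits
  row 6: fits
  row 7: fits
  row 8: fits
  row 9: blocked -> lock at row 8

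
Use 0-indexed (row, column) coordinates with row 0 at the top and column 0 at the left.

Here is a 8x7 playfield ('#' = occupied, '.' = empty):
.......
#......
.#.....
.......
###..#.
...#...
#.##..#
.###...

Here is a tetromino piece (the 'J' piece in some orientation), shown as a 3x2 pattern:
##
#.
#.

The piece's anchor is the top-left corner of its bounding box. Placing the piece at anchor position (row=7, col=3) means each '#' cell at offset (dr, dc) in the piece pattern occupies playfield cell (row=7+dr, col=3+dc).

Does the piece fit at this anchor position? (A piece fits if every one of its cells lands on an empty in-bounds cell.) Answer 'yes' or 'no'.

Check each piece cell at anchor (7, 3):
  offset (0,0) -> (7,3): occupied ('#') -> FAIL
  offset (0,1) -> (7,4): empty -> OK
  offset (1,0) -> (8,3): out of bounds -> FAIL
  offset (2,0) -> (9,3): out of bounds -> FAIL
All cells valid: no

Answer: no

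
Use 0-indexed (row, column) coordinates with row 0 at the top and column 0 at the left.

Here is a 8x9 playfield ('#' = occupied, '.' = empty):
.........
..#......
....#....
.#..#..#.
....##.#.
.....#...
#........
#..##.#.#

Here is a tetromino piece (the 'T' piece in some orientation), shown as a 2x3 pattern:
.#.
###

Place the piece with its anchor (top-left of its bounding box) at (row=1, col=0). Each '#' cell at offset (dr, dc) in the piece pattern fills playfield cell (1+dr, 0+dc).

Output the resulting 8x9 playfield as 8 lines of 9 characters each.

Fill (1+0,0+1) = (1,1)
Fill (1+1,0+0) = (2,0)
Fill (1+1,0+1) = (2,1)
Fill (1+1,0+2) = (2,2)

Answer: .........
.##......
###.#....
.#..#..#.
....##.#.
.....#...
#........
#..##.#.#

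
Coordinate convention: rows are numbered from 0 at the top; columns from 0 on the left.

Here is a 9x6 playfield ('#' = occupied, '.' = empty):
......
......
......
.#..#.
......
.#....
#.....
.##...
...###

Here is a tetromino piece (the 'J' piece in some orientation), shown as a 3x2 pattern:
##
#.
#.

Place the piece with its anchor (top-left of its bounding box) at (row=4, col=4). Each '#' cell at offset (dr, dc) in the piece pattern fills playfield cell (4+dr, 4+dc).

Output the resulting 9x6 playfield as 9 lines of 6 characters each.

Answer: ......
......
......
.#..#.
....##
.#..#.
#...#.
.##...
...###

Derivation:
Fill (4+0,4+0) = (4,4)
Fill (4+0,4+1) = (4,5)
Fill (4+1,4+0) = (5,4)
Fill (4+2,4+0) = (6,4)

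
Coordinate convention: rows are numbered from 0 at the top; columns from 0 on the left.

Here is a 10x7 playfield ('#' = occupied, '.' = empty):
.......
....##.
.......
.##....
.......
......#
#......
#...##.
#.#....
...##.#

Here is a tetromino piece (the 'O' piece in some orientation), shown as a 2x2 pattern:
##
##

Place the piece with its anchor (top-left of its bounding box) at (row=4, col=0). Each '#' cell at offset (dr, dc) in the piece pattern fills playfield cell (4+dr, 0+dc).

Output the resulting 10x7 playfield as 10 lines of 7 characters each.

Answer: .......
....##.
.......
.##....
##.....
##....#
#......
#...##.
#.#....
...##.#

Derivation:
Fill (4+0,0+0) = (4,0)
Fill (4+0,0+1) = (4,1)
Fill (4+1,0+0) = (5,0)
Fill (4+1,0+1) = (5,1)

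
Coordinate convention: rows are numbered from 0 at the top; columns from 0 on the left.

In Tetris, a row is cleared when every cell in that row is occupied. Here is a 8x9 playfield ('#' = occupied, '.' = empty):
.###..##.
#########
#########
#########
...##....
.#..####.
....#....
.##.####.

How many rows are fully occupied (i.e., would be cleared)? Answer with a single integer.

Check each row:
  row 0: 4 empty cells -> not full
  row 1: 0 empty cells -> FULL (clear)
  row 2: 0 empty cells -> FULL (clear)
  row 3: 0 empty cells -> FULL (clear)
  row 4: 7 empty cells -> not full
  row 5: 4 empty cells -> not full
  row 6: 8 empty cells -> not full
  row 7: 3 empty cells -> not full
Total rows cleared: 3

Answer: 3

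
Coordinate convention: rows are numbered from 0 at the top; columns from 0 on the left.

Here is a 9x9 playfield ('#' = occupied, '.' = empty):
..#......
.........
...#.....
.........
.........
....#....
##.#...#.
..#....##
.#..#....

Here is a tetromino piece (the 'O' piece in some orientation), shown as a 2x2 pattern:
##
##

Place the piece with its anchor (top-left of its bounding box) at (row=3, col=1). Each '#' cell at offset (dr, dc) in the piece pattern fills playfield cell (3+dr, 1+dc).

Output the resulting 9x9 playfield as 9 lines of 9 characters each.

Answer: ..#......
.........
...#.....
.##......
.##......
....#....
##.#...#.
..#....##
.#..#....

Derivation:
Fill (3+0,1+0) = (3,1)
Fill (3+0,1+1) = (3,2)
Fill (3+1,1+0) = (4,1)
Fill (3+1,1+1) = (4,2)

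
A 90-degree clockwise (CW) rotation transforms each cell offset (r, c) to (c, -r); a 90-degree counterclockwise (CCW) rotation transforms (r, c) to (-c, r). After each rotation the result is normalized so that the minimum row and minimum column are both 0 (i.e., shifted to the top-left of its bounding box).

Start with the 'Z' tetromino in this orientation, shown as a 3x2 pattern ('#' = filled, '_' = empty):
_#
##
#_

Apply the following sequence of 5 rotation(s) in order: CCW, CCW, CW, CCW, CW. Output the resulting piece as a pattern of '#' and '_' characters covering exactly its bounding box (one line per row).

Start:
_#
##
#_
After rotation 1 (CCW):
##_
_##
After rotation 2 (CCW):
_#
##
#_
After rotation 3 (CW):
##_
_##
After rotation 4 (CCW):
_#
##
#_
After rotation 5 (CW):
##_
_##

Answer: ##_
_##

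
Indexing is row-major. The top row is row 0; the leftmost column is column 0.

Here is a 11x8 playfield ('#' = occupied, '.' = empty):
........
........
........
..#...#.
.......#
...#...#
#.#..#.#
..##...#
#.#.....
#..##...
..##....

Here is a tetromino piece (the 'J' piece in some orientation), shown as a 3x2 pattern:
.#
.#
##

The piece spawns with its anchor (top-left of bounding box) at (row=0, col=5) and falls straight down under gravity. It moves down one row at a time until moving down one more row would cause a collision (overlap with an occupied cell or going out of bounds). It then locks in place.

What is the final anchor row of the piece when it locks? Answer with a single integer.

Answer: 0

Derivation:
Spawn at (row=0, col=5). Try each row:
  row 0: fits
  row 1: blocked -> lock at row 0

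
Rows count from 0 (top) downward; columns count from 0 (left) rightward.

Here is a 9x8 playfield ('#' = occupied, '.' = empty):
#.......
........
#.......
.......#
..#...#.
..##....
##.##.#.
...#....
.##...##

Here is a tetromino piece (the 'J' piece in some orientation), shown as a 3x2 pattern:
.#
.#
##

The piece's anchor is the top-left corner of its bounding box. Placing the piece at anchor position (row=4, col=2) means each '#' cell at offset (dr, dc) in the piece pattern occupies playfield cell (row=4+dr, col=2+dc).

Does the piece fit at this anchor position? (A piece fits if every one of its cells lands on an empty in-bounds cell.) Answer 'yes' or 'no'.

Check each piece cell at anchor (4, 2):
  offset (0,1) -> (4,3): empty -> OK
  offset (1,1) -> (5,3): occupied ('#') -> FAIL
  offset (2,0) -> (6,2): empty -> OK
  offset (2,1) -> (6,3): occupied ('#') -> FAIL
All cells valid: no

Answer: no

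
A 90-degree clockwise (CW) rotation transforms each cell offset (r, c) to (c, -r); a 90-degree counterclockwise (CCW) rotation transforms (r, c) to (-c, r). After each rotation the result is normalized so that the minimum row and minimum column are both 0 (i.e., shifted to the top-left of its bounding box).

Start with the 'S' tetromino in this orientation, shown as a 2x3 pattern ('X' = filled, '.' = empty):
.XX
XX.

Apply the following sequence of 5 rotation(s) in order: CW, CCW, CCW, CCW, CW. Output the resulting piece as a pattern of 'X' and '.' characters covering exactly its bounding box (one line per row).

Answer: X.
XX
.X

Derivation:
Start:
.XX
XX.
After rotation 1 (CW):
X.
XX
.X
After rotation 2 (CCW):
.XX
XX.
After rotation 3 (CCW):
X.
XX
.X
After rotation 4 (CCW):
.XX
XX.
After rotation 5 (CW):
X.
XX
.X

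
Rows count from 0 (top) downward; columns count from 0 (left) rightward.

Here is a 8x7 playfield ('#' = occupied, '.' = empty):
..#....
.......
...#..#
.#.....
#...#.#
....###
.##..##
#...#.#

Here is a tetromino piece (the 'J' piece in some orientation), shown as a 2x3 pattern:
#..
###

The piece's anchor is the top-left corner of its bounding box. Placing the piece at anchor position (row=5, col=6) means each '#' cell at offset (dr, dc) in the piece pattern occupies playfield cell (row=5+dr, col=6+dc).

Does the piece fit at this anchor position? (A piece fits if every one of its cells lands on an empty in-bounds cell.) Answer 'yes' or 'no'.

Check each piece cell at anchor (5, 6):
  offset (0,0) -> (5,6): occupied ('#') -> FAIL
  offset (1,0) -> (6,6): occupied ('#') -> FAIL
  offset (1,1) -> (6,7): out of bounds -> FAIL
  offset (1,2) -> (6,8): out of bounds -> FAIL
All cells valid: no

Answer: no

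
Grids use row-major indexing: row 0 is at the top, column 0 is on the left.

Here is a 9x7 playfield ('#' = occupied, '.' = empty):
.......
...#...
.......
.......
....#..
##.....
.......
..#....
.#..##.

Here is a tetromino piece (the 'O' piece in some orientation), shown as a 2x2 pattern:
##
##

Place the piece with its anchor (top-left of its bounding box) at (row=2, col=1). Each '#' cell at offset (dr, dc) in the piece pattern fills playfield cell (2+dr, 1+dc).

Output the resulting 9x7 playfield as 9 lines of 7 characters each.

Fill (2+0,1+0) = (2,1)
Fill (2+0,1+1) = (2,2)
Fill (2+1,1+0) = (3,1)
Fill (2+1,1+1) = (3,2)

Answer: .......
...#...
.##....
.##....
....#..
##.....
.......
..#....
.#..##.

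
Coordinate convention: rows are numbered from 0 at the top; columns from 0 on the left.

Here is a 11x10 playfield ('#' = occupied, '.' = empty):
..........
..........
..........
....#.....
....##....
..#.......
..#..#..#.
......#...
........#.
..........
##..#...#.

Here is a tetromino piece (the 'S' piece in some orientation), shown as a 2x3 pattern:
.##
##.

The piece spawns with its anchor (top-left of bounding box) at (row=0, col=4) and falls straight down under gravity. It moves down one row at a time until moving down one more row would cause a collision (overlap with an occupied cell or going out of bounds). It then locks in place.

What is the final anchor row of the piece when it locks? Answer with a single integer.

Spawn at (row=0, col=4). Try each row:
  row 0: fits
  row 1: fits
  row 2: blocked -> lock at row 1

Answer: 1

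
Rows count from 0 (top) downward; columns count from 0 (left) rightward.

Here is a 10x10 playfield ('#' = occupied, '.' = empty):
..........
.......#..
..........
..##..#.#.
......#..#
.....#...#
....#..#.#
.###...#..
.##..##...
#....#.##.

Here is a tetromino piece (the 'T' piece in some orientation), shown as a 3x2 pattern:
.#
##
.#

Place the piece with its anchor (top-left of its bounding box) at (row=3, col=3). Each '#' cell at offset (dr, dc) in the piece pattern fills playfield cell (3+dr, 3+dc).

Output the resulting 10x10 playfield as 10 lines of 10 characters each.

Answer: ..........
.......#..
..........
..###.#.#.
...##.#..#
....##...#
....#..#.#
.###...#..
.##..##...
#....#.##.

Derivation:
Fill (3+0,3+1) = (3,4)
Fill (3+1,3+0) = (4,3)
Fill (3+1,3+1) = (4,4)
Fill (3+2,3+1) = (5,4)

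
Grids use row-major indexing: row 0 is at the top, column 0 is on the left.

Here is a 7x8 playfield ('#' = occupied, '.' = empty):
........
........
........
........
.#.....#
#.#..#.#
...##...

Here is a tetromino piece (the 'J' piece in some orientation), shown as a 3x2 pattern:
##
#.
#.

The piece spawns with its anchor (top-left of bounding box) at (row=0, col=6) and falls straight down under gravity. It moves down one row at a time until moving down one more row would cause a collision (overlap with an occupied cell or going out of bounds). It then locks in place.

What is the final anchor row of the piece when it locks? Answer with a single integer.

Answer: 3

Derivation:
Spawn at (row=0, col=6). Try each row:
  row 0: fits
  row 1: fits
  row 2: fits
  row 3: fits
  row 4: blocked -> lock at row 3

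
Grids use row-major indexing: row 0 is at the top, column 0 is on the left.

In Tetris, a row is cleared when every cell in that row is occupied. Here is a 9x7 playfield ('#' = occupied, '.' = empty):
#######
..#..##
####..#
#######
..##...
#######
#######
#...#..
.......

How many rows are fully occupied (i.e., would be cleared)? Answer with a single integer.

Check each row:
  row 0: 0 empty cells -> FULL (clear)
  row 1: 4 empty cells -> not full
  row 2: 2 empty cells -> not full
  row 3: 0 empty cells -> FULL (clear)
  row 4: 5 empty cells -> not full
  row 5: 0 empty cells -> FULL (clear)
  row 6: 0 empty cells -> FULL (clear)
  row 7: 5 empty cells -> not full
  row 8: 7 empty cells -> not full
Total rows cleared: 4

Answer: 4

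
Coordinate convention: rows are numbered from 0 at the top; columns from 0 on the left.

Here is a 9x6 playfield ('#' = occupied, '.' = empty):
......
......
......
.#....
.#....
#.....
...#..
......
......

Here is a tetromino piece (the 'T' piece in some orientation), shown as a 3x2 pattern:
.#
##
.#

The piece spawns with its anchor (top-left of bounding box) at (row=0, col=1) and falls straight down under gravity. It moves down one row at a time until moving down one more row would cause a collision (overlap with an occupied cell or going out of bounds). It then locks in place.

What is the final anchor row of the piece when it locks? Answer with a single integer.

Spawn at (row=0, col=1). Try each row:
  row 0: fits
  row 1: fits
  row 2: blocked -> lock at row 1

Answer: 1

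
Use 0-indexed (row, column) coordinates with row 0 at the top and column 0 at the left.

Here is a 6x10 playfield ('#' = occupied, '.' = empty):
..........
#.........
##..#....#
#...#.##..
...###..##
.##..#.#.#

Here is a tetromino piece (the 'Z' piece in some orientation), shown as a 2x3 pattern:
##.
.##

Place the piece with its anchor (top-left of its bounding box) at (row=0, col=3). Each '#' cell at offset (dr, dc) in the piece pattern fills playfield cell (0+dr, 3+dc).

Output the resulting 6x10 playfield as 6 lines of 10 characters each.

Fill (0+0,3+0) = (0,3)
Fill (0+0,3+1) = (0,4)
Fill (0+1,3+1) = (1,4)
Fill (0+1,3+2) = (1,5)

Answer: ...##.....
#...##....
##..#....#
#...#.##..
...###..##
.##..#.#.#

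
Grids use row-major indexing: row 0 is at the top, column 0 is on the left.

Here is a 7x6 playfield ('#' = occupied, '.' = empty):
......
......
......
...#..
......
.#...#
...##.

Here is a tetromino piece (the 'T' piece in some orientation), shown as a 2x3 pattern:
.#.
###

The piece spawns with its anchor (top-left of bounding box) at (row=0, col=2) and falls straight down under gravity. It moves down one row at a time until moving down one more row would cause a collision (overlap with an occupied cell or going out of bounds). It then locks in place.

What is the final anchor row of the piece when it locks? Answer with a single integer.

Spawn at (row=0, col=2). Try each row:
  row 0: fits
  row 1: fits
  row 2: blocked -> lock at row 1

Answer: 1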